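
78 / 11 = 7.09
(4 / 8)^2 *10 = 5 / 2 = 2.50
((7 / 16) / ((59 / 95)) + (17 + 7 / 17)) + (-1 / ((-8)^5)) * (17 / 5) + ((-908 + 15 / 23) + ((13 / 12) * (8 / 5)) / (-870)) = -4386064721063131 / 4932410572800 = -889.23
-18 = -18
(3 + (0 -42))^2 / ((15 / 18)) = 9126 / 5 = 1825.20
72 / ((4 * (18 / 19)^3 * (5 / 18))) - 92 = -1421 / 90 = -15.79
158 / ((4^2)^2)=79 / 128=0.62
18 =18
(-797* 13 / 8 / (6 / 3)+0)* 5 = -51805 / 16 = -3237.81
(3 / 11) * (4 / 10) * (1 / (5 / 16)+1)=126 / 275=0.46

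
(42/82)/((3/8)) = 56/41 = 1.37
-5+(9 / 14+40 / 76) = -1019 / 266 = -3.83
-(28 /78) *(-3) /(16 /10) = 35 /52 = 0.67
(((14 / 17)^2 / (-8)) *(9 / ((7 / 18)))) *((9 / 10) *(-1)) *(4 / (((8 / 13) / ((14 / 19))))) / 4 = 464373 / 219640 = 2.11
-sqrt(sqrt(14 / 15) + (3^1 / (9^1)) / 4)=-sqrt(75 + 60*sqrt(210)) / 30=-1.02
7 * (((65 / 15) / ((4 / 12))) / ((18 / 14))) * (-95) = -60515 / 9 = -6723.89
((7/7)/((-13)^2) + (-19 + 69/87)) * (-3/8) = 267609/39208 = 6.83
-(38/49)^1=-38/49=-0.78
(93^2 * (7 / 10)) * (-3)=-181629 / 10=-18162.90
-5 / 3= -1.67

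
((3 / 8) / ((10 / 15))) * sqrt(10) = 9 * sqrt(10) / 16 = 1.78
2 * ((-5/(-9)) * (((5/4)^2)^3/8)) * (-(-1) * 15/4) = 390625/196608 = 1.99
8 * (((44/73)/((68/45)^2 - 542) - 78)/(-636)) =2074403248/2114265347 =0.98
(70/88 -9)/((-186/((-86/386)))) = -15523/1579512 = -0.01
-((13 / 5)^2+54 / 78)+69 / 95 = -41533 / 6175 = -6.73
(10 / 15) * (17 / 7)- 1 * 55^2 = -63491 / 21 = -3023.38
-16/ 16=-1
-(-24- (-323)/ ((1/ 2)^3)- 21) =-2539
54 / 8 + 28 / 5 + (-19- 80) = -1733 / 20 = -86.65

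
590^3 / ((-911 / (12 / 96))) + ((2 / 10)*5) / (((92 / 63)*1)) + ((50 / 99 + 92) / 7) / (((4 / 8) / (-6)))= -548646256901 / 19360572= -28338.33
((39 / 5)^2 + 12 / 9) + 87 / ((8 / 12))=28901 / 150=192.67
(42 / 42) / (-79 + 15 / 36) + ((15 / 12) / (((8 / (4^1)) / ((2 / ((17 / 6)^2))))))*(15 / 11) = 598377 / 2997797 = 0.20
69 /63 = 23 /21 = 1.10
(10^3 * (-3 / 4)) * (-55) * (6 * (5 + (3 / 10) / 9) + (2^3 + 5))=1782000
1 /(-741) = -1 /741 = -0.00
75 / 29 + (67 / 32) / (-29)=2333 / 928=2.51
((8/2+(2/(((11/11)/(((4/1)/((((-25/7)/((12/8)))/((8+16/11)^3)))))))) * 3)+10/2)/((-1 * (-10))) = -283166253/332750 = -850.99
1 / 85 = 0.01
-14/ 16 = -7/ 8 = -0.88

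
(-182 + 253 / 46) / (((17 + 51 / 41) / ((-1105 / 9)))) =940745 / 792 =1187.81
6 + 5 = 11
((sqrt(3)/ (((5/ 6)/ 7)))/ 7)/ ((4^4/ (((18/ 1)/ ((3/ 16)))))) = 9*sqrt(3)/ 20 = 0.78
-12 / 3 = -4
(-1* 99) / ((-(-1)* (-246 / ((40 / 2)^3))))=132000 / 41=3219.51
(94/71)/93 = 94/6603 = 0.01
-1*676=-676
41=41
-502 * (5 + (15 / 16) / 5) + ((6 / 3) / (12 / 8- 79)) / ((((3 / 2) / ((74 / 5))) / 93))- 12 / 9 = -1577483 / 600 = -2629.14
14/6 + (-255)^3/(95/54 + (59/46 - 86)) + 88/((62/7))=957682931272/4791081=199888.70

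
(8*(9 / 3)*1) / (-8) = -3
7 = 7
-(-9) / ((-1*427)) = -9 / 427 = -0.02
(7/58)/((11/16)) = 56/319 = 0.18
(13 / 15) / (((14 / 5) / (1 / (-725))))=-13 / 30450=-0.00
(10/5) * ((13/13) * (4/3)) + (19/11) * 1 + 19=772/33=23.39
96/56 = 12/7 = 1.71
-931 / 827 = -1.13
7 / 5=1.40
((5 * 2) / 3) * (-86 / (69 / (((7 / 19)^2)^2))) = -2064860 / 26976447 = -0.08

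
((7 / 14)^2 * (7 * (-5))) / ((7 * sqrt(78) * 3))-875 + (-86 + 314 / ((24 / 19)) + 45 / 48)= -34151 / 48-5 * sqrt(78) / 936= -711.53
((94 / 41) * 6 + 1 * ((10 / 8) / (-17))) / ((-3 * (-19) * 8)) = 38147 / 1271328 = 0.03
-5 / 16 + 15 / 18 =25 / 48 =0.52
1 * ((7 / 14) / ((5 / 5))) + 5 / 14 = 6 / 7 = 0.86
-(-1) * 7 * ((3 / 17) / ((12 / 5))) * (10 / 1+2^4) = 455 / 34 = 13.38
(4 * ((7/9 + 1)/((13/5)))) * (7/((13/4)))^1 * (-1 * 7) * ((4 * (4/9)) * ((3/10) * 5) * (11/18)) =-2759680/41067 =-67.20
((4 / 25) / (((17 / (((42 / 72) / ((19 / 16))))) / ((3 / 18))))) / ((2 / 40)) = 224 / 14535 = 0.02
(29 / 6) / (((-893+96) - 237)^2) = 29 / 6414936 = 0.00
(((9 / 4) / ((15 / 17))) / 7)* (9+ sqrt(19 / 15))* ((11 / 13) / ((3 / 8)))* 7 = 374* sqrt(285) / 975+ 3366 / 65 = 58.26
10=10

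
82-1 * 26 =56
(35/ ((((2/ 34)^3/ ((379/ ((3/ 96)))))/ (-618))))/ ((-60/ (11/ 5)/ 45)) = 2126554003728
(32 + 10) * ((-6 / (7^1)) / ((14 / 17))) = -306 / 7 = -43.71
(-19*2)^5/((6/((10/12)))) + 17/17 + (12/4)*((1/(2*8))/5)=-7923516053/720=-11004883.41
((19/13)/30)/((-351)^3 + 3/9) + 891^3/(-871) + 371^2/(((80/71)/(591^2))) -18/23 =2217693195027017752230491/51977883030320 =42666093071.42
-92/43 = -2.14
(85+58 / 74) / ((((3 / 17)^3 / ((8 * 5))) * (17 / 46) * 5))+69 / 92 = 450082663 / 1332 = 337899.90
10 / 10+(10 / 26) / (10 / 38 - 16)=3792 / 3887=0.98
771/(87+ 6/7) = 8.78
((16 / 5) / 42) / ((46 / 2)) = 8 / 2415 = 0.00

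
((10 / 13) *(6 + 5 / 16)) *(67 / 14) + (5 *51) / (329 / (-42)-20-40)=11543165 / 592592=19.48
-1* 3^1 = -3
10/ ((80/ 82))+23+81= 457/ 4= 114.25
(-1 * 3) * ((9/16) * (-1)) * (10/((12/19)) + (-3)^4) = 5229/32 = 163.41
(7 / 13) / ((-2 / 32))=-112 / 13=-8.62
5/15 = 1/3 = 0.33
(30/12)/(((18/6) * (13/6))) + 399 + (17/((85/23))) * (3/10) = 260497/650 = 400.76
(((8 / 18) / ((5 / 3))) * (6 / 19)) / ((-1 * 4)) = -2 / 95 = -0.02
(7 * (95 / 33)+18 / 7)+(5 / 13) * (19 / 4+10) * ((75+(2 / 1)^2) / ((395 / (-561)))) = -7372921 / 12012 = -613.80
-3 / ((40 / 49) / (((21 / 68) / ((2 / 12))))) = -9261 / 1360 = -6.81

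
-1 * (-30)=30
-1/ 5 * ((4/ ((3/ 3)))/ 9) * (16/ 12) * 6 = -32/ 45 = -0.71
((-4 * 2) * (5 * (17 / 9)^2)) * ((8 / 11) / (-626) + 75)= -2985034760 / 278883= -10703.54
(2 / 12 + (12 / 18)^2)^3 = 1331 / 5832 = 0.23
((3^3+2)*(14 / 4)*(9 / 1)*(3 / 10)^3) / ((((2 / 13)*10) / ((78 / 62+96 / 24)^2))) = 17038088613 / 38440000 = 443.24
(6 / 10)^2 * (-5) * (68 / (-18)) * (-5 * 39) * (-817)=1083342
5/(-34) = -5/34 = -0.15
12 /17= 0.71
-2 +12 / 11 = -10 / 11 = -0.91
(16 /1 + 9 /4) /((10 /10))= 73 /4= 18.25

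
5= 5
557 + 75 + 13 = 645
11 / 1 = 11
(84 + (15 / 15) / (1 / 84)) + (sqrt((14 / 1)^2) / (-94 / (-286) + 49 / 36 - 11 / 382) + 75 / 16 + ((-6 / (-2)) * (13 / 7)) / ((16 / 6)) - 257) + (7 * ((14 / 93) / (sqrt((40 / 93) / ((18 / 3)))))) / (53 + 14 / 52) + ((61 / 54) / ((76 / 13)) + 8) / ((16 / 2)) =-27314156872487 / 375347407680 + 1274 * sqrt(155) / 214675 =-72.70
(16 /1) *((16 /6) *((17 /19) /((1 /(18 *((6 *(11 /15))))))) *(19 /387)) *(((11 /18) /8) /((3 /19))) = 1250656 /17415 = 71.81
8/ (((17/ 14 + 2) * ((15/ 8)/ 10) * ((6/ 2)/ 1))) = 1792/ 405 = 4.42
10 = 10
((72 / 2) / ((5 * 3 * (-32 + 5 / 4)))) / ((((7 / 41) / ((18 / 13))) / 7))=-288 / 65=-4.43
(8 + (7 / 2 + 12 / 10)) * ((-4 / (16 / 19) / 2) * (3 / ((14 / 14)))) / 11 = -7239 / 880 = -8.23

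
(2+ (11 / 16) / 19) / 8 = 619 / 2432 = 0.25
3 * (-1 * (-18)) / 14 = 27 / 7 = 3.86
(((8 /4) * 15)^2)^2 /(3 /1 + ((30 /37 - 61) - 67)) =-5994000 /919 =-6522.31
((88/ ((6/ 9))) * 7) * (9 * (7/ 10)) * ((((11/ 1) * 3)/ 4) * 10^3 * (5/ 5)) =48024900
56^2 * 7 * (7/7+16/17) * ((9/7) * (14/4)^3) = 39933432/17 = 2349025.41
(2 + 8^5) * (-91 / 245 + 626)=143512938 / 7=20501848.29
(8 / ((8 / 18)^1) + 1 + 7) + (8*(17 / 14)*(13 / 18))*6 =1430 / 21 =68.10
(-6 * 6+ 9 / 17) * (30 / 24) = -3015 / 68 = -44.34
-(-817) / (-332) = -817 / 332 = -2.46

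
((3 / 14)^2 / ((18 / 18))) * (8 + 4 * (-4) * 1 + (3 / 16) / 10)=-11493 / 31360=-0.37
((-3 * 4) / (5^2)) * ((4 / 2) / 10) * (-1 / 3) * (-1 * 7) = -28 / 125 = -0.22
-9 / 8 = -1.12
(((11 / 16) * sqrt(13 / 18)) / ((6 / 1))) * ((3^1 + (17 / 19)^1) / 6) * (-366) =-24827 * sqrt(26) / 5472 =-23.13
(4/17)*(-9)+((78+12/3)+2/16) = 10881/136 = 80.01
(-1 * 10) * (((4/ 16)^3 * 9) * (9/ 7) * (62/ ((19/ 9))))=-112995/ 2128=-53.10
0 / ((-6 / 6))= 0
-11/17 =-0.65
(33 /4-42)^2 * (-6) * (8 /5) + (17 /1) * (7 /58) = -634111 /58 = -10932.95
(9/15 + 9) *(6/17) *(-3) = -864/85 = -10.16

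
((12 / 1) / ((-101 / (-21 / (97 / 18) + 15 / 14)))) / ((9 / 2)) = 5116 / 68579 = 0.07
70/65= 1.08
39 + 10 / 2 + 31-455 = -380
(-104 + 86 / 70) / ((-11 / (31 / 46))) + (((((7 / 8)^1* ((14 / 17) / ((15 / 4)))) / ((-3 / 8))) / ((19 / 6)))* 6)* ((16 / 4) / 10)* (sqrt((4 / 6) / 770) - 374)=23178439 / 152950 - 448* sqrt(1155) / 1332375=151.53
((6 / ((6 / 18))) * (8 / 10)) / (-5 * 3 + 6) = -8 / 5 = -1.60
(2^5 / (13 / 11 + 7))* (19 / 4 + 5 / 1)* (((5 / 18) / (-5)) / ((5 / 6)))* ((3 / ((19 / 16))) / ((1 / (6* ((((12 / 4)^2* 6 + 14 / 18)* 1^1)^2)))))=-4448768896 / 38475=-115627.52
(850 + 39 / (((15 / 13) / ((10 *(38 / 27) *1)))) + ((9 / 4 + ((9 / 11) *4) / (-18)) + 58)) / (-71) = -1646297 / 84348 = -19.52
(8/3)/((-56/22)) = -22/21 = -1.05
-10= -10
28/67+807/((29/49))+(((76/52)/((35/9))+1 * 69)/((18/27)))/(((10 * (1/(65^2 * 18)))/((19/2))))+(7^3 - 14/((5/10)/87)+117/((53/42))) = 7517708.47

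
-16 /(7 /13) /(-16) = 13 /7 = 1.86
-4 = -4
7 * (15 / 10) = 21 / 2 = 10.50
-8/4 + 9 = 7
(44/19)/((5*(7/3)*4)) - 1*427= -283922/665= -426.95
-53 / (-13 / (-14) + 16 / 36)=-38.60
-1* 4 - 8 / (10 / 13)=-72 / 5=-14.40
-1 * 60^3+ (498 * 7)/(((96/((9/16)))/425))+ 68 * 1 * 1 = -53056267/256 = -207251.04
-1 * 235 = -235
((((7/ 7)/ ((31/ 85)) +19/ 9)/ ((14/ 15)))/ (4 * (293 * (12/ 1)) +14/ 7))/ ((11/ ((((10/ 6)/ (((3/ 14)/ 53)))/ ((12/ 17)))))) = 15249425/ 777033972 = 0.02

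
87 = 87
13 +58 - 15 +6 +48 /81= 62.59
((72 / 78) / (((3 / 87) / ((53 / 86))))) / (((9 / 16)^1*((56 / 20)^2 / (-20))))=-6148000 / 82173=-74.82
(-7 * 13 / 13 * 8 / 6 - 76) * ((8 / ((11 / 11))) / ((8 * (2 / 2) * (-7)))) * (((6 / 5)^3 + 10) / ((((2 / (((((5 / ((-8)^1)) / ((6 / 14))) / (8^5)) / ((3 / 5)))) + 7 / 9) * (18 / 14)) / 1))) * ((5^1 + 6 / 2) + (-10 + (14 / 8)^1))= 656768 / 636991545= 0.00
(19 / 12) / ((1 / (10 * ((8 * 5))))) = 1900 / 3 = 633.33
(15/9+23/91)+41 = 11717/273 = 42.92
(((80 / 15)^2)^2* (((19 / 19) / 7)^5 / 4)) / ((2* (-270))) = -4096 / 183784545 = -0.00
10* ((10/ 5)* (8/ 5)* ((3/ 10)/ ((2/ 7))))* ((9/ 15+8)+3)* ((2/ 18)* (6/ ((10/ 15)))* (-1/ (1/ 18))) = -175392/ 25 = -7015.68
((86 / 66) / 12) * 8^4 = 44032 / 99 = 444.77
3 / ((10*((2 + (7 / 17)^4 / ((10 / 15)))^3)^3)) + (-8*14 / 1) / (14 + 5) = -35174676327680257701810586737861735813812411323865168 / 5967622157663777171147054542029040244990991087051065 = -5.89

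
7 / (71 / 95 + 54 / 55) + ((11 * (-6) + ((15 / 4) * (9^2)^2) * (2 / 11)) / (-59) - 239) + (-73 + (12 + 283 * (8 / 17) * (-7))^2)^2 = 140458878124283741648581 / 195897336206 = 717002491430.42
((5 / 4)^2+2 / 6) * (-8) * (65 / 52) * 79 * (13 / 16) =-467285 / 384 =-1216.89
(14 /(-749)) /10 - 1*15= -8026 /535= -15.00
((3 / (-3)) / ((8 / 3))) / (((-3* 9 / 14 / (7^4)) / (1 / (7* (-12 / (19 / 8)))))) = -45619 / 3456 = -13.20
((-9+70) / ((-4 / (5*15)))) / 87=-1525 / 116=-13.15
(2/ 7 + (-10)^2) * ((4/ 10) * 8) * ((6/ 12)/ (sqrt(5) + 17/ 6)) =572832/ 3815 - 202176 * sqrt(5)/ 3815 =31.65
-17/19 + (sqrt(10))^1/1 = -17/19 + sqrt(10) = 2.27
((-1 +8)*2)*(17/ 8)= 119/ 4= 29.75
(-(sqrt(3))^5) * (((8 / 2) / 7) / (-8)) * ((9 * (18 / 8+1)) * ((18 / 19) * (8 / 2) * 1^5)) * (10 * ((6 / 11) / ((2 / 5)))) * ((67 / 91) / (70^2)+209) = 203813456229 * sqrt(3) / 1003618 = 351742.66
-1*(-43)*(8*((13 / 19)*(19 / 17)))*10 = 44720 / 17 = 2630.59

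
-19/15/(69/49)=-931/1035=-0.90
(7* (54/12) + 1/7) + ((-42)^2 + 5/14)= 1796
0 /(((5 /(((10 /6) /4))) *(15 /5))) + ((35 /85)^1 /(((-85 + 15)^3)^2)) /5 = 1 /1428595000000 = 0.00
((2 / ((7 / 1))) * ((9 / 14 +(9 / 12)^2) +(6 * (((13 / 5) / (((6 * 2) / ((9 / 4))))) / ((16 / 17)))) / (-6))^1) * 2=6159 / 15680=0.39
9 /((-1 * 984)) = -3 /328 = -0.01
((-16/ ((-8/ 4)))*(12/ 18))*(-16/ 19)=-256/ 57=-4.49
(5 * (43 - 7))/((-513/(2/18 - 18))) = 3220/513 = 6.28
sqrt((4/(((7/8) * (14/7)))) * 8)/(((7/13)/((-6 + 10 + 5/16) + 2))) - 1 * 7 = -7 + 1313 * sqrt(14)/98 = 43.13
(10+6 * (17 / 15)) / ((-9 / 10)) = -56 / 3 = -18.67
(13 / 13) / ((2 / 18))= 9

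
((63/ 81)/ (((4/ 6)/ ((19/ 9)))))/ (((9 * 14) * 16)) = 19/ 15552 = 0.00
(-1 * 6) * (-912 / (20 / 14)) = 3830.40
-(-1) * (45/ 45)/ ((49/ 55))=55/ 49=1.12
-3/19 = -0.16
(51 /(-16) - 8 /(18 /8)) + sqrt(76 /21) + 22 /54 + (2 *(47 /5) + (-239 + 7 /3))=-484277 /2160 + 2 *sqrt(399) /21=-222.30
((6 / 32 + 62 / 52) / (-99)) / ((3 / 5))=-1435 / 61776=-0.02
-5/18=-0.28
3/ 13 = 0.23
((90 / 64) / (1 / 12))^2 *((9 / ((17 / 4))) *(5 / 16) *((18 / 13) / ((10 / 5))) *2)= 7381125 / 28288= 260.93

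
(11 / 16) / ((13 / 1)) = 11 / 208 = 0.05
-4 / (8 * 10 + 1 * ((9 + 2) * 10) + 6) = -1 / 49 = -0.02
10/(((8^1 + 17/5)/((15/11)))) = 250/209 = 1.20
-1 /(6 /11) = -11 /6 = -1.83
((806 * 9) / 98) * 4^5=3714048 / 49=75796.90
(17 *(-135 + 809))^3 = 1504272283912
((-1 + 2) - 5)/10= -2/5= -0.40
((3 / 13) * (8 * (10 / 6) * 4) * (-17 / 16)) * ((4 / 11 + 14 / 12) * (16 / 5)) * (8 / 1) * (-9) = 659328 / 143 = 4610.69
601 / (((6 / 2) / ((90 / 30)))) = 601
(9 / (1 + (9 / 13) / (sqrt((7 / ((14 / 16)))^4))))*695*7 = 36429120 / 841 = 43316.43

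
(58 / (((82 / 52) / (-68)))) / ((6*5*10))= -25636 / 3075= -8.34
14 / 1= 14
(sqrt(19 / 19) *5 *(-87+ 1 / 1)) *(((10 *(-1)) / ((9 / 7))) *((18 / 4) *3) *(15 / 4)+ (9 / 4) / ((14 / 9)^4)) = 12995922465 / 76832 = 169147.26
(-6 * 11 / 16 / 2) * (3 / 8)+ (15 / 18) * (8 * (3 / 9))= 1669 / 1152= 1.45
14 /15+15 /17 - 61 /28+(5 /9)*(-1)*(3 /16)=-0.47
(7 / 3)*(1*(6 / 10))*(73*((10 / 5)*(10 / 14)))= 146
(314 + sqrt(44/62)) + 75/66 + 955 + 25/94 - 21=sqrt(682)/31 + 645941/517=1250.24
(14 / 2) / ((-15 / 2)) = -14 / 15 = -0.93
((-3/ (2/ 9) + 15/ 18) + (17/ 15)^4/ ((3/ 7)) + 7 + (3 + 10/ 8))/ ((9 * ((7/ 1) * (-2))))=-1477963/ 76545000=-0.02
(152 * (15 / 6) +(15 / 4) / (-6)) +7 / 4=381.12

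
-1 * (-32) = 32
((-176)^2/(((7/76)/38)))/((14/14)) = 89458688/7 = 12779812.57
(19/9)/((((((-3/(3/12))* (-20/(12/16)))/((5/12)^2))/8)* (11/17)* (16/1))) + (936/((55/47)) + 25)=7525848971/9123840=824.86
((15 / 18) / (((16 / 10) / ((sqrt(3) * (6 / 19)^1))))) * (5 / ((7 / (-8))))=-125 * sqrt(3) / 133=-1.63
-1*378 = -378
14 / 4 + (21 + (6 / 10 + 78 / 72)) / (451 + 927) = 290741 / 82680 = 3.52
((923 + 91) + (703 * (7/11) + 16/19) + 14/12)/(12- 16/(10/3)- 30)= -64.18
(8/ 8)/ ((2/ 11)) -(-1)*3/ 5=61/ 10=6.10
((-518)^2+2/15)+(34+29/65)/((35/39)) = 140890321/525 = 268362.52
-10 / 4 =-5 / 2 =-2.50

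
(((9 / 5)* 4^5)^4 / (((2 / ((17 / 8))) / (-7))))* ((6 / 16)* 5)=-20120006226345984 / 125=-160960049810767.87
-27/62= -0.44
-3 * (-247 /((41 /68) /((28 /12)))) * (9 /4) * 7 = 1851759 /41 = 45164.85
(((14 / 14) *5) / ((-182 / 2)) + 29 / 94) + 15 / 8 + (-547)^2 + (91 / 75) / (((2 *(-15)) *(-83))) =955955321222453 / 3194919000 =299211.13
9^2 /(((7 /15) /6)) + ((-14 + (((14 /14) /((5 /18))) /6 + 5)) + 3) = 36261 /35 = 1036.03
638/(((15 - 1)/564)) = 179916/7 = 25702.29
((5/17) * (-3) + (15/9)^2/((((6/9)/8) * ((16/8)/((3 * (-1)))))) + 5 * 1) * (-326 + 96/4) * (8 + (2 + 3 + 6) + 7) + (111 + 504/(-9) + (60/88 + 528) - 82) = 134927949/374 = 360769.92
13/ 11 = 1.18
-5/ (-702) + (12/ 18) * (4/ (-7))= -1837/ 4914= -0.37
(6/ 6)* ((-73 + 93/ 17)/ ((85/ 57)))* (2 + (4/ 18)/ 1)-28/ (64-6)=-2542330/ 25143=-101.11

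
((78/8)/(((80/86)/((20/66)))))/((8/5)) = 1.99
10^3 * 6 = 6000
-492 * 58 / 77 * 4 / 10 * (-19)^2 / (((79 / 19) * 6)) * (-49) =105109.24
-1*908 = -908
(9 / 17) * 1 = 9 / 17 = 0.53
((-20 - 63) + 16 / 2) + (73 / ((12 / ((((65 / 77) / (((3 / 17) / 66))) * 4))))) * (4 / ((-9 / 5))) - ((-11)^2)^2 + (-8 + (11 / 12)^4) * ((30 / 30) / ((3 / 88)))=-1741928131 / 54432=-32001.91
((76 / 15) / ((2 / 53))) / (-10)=-1007 / 75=-13.43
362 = 362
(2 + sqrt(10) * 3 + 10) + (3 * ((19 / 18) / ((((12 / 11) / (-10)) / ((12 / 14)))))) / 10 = 3 * sqrt(10) + 799 / 84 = 19.00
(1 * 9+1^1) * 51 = 510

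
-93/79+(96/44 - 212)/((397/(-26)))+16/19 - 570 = -3648398783/6554867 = -556.59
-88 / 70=-1.26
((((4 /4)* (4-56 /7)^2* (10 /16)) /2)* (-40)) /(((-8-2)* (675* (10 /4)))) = 8 /675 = 0.01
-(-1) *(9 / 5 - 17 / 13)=32 / 65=0.49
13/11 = 1.18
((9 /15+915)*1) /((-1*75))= -1526 /125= -12.21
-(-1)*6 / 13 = 6 / 13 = 0.46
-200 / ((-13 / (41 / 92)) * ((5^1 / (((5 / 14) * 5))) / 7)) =5125 / 299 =17.14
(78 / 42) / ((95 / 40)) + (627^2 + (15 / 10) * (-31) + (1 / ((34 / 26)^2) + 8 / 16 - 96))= 15105293852 / 38437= 392988.37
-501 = -501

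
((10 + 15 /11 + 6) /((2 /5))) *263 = 251165 /22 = 11416.59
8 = 8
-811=-811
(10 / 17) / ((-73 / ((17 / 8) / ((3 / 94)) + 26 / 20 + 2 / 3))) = -1371 / 2482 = -0.55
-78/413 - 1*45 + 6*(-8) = -93.19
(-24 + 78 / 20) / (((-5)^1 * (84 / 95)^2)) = 24187 / 4704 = 5.14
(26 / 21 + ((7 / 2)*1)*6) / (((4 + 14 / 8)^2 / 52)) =388544 / 11109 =34.98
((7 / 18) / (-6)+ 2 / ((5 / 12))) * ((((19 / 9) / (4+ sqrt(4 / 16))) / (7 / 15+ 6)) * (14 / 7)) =48583 / 70713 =0.69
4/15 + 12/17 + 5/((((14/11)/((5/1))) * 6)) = 4.25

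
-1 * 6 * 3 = -18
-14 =-14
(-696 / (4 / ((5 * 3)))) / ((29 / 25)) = -2250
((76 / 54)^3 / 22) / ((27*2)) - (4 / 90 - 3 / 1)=86457277 / 29229255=2.96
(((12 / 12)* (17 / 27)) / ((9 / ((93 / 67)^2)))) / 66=16337 / 7999398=0.00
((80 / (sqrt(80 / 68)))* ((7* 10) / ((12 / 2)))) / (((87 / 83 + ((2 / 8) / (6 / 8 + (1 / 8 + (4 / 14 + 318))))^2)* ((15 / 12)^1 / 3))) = 5939105246368* sqrt(85) / 27791655491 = 1970.23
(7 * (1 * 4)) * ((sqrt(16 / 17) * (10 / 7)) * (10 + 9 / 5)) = 457.91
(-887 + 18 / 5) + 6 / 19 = -83893 / 95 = -883.08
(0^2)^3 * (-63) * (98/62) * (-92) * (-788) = 0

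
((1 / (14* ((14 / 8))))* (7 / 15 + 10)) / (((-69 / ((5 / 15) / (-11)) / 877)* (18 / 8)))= 1101512 / 15062355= 0.07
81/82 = 0.99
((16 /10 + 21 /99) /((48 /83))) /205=0.02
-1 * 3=-3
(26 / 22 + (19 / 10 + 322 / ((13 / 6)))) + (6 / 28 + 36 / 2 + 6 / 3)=860417 / 5005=171.91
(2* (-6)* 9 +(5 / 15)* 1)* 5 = -1615 / 3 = -538.33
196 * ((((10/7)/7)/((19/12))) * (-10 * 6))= -1515.79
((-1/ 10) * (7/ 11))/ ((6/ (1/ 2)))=-7/ 1320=-0.01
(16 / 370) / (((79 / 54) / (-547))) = -236304 / 14615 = -16.17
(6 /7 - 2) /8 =-1 /7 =-0.14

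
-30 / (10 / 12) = -36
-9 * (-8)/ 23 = 72/ 23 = 3.13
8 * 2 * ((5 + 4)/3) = 48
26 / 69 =0.38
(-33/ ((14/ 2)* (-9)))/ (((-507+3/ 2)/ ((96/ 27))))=-704/ 191079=-0.00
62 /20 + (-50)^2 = 25031 /10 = 2503.10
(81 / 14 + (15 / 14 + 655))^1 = 661.86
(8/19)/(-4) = -2/19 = -0.11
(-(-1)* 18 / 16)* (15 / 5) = 27 / 8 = 3.38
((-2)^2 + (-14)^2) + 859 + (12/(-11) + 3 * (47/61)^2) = 43374174/40931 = 1059.69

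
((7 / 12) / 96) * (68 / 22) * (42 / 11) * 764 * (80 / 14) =113645 / 363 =313.07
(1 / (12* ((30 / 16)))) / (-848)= -1 / 19080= -0.00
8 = 8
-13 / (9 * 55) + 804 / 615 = 25999 / 20295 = 1.28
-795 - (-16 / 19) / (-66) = -498473 / 627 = -795.01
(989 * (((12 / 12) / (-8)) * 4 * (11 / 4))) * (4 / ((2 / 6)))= -32637 / 2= -16318.50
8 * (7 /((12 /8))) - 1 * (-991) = 3085 /3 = 1028.33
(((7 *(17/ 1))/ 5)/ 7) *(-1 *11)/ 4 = -187/ 20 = -9.35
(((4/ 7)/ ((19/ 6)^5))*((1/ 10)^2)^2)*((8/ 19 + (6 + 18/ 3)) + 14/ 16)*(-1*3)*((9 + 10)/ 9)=-163701/ 10832933125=-0.00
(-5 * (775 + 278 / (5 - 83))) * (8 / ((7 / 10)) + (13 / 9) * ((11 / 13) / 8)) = -4824505 / 108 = -44671.34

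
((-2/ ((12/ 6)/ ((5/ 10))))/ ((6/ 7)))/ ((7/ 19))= -19/ 12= -1.58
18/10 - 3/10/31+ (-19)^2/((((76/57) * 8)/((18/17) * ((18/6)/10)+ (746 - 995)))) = -354757557/42160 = -8414.55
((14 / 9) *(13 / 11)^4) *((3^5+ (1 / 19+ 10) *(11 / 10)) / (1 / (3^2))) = 9650676217 / 1390895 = 6938.46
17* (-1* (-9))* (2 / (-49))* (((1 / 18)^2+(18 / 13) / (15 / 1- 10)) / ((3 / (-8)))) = 400996 / 85995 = 4.66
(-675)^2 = 455625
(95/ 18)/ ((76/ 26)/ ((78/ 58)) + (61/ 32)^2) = 1644032/ 1808997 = 0.91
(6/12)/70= 1/140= 0.01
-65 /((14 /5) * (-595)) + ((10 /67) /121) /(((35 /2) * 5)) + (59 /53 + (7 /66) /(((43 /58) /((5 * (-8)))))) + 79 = 34365144601439 /461711566470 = 74.43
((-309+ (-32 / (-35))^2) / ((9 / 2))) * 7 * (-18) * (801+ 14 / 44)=13309930258 / 1925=6914249.48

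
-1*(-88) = 88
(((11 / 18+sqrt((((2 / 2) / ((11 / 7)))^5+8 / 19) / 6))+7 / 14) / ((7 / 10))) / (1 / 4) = 20*sqrt(2016107214) / 531069+400 / 63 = 8.04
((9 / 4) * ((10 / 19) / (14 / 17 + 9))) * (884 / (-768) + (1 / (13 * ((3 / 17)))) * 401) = 110520825 / 5279872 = 20.93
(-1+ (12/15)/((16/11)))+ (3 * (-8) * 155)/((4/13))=-241809/20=-12090.45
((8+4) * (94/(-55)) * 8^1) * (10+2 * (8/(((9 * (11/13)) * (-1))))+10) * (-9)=15990528/605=26430.62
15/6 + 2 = 9/2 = 4.50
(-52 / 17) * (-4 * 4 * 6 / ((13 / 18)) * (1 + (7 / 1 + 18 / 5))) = 400896 / 85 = 4716.42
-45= -45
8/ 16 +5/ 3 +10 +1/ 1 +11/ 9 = 259/ 18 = 14.39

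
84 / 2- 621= -579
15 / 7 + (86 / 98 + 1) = 197 / 49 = 4.02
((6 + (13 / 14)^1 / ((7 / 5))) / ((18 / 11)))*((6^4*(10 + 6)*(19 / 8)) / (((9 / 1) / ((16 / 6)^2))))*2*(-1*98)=-279504896 / 9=-31056099.56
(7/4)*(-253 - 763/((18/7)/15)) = -197561/24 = -8231.71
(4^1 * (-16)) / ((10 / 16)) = -512 / 5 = -102.40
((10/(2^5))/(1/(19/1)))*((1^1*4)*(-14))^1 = -665/2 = -332.50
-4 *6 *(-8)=192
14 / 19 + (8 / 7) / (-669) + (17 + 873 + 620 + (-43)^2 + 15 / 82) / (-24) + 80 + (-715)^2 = 9945396599531 / 19456304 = 511165.77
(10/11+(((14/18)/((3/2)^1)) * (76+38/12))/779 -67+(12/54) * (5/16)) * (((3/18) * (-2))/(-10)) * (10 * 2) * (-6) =19279241/73062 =263.88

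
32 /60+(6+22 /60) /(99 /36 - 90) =482 /1047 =0.46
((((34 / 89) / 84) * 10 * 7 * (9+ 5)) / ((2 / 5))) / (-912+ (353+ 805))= 2975 / 65682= 0.05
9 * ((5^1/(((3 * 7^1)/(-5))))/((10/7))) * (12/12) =-15/2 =-7.50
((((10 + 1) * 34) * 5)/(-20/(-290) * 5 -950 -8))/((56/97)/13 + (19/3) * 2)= -0.15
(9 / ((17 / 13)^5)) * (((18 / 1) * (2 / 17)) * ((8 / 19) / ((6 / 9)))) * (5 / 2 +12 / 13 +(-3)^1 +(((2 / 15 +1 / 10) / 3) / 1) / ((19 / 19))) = 3615137136 / 2293069055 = 1.58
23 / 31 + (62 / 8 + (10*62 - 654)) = -25.51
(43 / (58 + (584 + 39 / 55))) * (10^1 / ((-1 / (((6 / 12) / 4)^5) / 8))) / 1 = -11825 / 72394752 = -0.00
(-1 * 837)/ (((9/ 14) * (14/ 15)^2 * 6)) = -6975/ 28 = -249.11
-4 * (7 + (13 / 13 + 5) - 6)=-28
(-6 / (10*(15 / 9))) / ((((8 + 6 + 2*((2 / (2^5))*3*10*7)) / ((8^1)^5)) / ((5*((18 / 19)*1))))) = -21233664 / 15295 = -1388.27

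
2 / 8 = 1 / 4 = 0.25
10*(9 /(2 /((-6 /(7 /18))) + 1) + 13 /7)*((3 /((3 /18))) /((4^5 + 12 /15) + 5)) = 3611700 /1694021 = 2.13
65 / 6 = 10.83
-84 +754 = 670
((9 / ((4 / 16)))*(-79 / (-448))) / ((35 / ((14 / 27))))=79 / 840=0.09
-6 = -6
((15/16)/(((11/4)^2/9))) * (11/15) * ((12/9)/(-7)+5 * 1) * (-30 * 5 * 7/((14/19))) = -431775/77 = -5607.47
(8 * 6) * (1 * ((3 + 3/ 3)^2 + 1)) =816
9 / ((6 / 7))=21 / 2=10.50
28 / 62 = 14 / 31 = 0.45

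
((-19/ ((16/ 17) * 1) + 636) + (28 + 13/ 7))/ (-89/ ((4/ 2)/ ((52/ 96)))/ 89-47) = -216945/ 15883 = -13.66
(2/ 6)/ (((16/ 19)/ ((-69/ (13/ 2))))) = -437/ 104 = -4.20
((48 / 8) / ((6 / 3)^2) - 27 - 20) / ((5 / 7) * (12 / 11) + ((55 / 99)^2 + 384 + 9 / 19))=-0.12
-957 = -957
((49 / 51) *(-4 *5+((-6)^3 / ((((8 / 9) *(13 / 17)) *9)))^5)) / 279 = -998296770135791 / 5283128097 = -188959.41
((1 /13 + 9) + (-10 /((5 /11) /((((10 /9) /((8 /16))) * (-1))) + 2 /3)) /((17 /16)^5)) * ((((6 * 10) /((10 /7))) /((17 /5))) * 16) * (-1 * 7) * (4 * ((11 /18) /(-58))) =-670380902797760 /1665275022879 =-402.56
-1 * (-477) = 477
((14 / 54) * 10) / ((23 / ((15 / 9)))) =350 / 1863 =0.19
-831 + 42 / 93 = -25747 / 31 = -830.55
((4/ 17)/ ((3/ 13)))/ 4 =13/ 51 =0.25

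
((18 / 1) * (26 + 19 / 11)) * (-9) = -49410 / 11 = -4491.82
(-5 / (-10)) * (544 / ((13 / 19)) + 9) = 10453 / 26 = 402.04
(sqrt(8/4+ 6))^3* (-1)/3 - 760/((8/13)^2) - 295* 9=-37295/8 - 16* sqrt(2)/3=-4669.42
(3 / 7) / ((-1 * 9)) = -1 / 21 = -0.05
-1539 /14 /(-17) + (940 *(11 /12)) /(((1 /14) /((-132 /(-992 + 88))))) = 47546617 /26894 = 1767.93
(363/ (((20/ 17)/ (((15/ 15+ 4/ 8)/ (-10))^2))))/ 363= 153/ 8000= 0.02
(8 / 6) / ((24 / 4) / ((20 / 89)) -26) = 40 / 21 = 1.90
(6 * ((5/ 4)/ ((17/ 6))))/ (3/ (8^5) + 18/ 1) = 491520/ 3342353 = 0.15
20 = 20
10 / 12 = 5 / 6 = 0.83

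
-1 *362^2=-131044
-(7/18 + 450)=-8107/18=-450.39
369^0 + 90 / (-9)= -9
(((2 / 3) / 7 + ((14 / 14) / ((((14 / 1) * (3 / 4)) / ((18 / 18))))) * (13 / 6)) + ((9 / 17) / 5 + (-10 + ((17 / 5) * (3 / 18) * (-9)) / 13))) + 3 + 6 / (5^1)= -5.78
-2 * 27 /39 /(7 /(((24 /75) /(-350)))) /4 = 18 /398125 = 0.00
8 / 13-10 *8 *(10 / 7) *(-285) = 32572.04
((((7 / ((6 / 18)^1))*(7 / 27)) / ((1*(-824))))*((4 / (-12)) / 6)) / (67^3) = 49 / 40148251344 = 0.00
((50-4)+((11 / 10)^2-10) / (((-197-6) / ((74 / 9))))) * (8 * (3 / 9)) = 123.62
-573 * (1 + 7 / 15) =-4202 / 5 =-840.40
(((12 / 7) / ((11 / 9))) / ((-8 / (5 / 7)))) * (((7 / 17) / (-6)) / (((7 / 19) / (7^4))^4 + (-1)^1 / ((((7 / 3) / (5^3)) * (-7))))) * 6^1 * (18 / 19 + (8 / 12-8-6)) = -215440060408814745 / 2581473541860646312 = -0.08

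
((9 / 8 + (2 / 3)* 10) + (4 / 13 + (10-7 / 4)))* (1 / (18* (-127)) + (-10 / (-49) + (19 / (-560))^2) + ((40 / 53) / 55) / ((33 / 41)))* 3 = 2601277056198599 / 239065476249600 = 10.88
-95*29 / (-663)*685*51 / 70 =377435 / 182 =2073.82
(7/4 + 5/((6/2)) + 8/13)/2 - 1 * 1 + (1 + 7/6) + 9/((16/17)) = 2651/208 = 12.75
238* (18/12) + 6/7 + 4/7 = 358.43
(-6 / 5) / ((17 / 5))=-0.35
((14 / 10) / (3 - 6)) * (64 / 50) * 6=-448 / 125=-3.58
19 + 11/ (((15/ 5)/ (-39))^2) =1878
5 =5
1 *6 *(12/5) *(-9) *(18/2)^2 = -52488/5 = -10497.60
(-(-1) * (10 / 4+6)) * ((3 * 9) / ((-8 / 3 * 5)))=-1377 / 80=-17.21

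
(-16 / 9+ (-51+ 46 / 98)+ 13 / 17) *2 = -103.09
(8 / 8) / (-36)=-1 / 36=-0.03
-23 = -23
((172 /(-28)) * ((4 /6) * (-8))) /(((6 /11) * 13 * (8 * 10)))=473 /8190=0.06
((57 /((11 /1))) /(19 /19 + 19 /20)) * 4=1520 /143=10.63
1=1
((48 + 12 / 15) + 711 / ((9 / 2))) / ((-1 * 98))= -2.11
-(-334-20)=354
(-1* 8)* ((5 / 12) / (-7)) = 10 / 21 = 0.48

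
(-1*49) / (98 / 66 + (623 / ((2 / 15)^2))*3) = -924 / 1982503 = -0.00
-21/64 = -0.33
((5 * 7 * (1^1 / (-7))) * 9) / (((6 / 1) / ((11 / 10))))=-33 / 4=-8.25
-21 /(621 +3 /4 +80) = -12 /401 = -0.03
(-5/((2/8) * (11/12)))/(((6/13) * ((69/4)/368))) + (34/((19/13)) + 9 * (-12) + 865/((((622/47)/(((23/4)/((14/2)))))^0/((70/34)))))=687.66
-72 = -72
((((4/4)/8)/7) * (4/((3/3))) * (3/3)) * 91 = 13/2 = 6.50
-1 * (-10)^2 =-100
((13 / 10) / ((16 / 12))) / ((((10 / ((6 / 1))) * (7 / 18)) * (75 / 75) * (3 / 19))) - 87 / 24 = 8263 / 1400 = 5.90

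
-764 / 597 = -1.28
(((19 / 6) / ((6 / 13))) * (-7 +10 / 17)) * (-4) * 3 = 26923 / 51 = 527.90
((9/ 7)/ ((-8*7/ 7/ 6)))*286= -3861/ 14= -275.79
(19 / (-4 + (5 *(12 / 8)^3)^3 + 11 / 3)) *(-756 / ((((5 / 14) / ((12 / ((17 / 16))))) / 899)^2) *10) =-257676326263641341952 / 10664985785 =-24160962935.93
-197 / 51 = -3.86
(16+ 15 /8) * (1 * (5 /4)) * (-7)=-5005 /32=-156.41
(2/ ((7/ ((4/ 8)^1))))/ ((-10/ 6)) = -3/ 35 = -0.09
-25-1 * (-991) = 966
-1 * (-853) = 853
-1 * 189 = -189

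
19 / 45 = 0.42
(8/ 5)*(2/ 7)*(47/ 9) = 752/ 315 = 2.39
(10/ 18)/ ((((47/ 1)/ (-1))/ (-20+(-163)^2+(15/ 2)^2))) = -532105/ 1692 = -314.48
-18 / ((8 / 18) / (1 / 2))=-20.25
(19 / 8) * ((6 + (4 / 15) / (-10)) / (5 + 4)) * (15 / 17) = 1064 / 765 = 1.39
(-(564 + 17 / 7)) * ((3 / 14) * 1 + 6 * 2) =-6918.52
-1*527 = -527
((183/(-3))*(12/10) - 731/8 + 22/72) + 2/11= -649787/3960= -164.09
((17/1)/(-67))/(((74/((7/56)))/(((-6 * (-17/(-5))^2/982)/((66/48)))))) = 14739/669453950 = 0.00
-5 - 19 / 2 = -14.50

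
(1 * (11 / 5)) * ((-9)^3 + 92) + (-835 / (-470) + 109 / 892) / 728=-213857950679 / 152603360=-1401.40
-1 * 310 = -310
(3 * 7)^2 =441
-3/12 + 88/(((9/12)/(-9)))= -4225/4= -1056.25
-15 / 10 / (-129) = 1 / 86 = 0.01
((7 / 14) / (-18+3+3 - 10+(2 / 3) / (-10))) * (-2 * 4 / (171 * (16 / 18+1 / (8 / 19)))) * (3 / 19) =288 / 5616077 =0.00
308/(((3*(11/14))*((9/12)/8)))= 12544/9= 1393.78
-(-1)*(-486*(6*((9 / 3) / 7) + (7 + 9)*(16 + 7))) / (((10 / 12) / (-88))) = 19018318.63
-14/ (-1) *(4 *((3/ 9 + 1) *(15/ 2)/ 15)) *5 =560/ 3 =186.67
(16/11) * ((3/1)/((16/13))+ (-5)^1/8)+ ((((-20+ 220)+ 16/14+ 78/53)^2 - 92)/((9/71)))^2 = 1762539547292352064379453/16880034988971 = 104415633524.69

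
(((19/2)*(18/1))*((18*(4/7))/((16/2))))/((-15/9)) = -4617/35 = -131.91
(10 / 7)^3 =1000 / 343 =2.92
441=441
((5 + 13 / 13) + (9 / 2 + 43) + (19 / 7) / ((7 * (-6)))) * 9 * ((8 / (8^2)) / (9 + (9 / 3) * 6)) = 7855 / 3528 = 2.23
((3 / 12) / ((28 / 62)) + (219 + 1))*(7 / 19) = 12351 / 152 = 81.26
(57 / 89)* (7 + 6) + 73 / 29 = 27986 / 2581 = 10.84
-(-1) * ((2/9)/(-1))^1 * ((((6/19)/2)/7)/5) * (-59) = 118/1995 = 0.06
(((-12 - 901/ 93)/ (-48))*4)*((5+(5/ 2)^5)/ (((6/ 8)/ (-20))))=-3681025/ 744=-4947.61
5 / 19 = 0.26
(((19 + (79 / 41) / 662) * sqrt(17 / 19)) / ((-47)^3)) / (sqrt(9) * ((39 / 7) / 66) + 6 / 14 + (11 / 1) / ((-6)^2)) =-102123846 * sqrt(323) / 10467326780257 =-0.00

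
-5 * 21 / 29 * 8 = -840 / 29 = -28.97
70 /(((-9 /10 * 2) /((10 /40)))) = -175 /18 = -9.72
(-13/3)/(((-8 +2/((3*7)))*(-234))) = -7/2988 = -0.00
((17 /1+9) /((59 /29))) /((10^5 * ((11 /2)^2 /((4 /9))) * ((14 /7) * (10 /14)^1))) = 2639 /2007843750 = 0.00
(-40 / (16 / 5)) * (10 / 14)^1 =-125 / 14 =-8.93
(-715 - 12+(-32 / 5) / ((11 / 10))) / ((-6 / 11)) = 2687 / 2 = 1343.50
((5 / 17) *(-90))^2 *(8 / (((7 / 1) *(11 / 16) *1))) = 25920000 / 22253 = 1164.79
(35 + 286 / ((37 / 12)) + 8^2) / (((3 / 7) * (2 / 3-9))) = -53.69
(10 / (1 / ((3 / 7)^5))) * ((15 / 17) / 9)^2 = 6750 / 4857223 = 0.00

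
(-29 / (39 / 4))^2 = 8.85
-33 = -33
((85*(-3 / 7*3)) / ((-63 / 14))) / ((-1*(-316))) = 85 / 1106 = 0.08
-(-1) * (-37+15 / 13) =-466 / 13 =-35.85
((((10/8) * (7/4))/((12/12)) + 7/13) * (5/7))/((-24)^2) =45/13312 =0.00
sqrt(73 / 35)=sqrt(2555) / 35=1.44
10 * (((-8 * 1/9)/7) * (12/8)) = -40/21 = -1.90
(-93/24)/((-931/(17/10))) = 527/74480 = 0.01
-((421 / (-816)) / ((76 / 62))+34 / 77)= -49345 / 2387616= -0.02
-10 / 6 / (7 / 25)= -125 / 21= -5.95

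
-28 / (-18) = 14 / 9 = 1.56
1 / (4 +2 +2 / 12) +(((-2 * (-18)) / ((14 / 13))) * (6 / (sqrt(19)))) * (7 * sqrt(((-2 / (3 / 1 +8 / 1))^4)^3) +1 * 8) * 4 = 1472.66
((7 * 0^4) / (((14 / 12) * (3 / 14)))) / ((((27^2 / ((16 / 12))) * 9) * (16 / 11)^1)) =0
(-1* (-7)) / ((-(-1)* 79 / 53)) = 371 / 79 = 4.70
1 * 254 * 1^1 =254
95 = 95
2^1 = 2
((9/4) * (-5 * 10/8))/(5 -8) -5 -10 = -165/16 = -10.31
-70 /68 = -35 /34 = -1.03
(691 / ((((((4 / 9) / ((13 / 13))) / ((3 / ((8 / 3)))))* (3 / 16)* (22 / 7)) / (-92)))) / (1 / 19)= -57071763 / 11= -5188342.09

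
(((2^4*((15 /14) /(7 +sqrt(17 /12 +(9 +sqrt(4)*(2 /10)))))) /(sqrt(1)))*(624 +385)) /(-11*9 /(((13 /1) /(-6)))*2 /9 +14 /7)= 47221200 /180989 - 1574040*sqrt(9735) /1266923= 138.32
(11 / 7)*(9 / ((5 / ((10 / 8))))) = 3.54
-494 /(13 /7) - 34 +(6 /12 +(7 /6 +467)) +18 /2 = 533 /3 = 177.67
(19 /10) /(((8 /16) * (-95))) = -1 /25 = -0.04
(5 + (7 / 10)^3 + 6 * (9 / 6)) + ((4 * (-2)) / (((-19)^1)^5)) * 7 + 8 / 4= 40466941957 / 2476099000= 16.34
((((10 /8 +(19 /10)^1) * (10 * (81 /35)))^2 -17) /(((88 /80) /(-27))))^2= 204576009242049 /12100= 16907108201.82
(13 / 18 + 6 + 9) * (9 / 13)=283 / 26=10.88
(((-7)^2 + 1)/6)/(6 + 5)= 25/33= 0.76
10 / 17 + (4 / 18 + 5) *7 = 5683 / 153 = 37.14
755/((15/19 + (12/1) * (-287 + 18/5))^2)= 6813875/104329646001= 0.00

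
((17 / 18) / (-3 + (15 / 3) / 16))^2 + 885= 885.12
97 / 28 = 3.46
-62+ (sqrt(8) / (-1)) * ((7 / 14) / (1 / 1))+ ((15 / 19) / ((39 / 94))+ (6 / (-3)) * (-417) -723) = 12573 / 247 -sqrt(2) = 49.49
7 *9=63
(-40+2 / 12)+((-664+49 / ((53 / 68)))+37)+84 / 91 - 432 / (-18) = -2393761 / 4134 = -579.04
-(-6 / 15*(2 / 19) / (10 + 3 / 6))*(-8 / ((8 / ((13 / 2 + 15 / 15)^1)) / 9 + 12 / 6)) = -0.02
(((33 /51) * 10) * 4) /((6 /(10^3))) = 4313.73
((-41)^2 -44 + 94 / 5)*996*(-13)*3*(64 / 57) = -6860575488 / 95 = -72216584.08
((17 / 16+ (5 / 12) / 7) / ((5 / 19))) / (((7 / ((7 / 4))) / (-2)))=-7163 / 3360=-2.13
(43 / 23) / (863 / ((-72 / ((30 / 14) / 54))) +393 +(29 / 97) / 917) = 4956949872 / 1040736732473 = 0.00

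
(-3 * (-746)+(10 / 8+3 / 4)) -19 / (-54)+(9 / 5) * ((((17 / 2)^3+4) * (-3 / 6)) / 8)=7502329 / 3456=2170.81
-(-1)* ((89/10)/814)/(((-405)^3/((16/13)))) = -356/1757408956875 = -0.00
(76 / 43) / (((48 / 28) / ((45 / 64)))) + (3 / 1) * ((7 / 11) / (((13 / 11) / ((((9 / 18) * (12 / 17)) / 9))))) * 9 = 787647 / 608192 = 1.30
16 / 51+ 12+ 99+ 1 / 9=17048 / 153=111.42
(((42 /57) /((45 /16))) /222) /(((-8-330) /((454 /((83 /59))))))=-1500016 /1331232435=-0.00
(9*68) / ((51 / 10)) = 120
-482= -482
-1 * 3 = -3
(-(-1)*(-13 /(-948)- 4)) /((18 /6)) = -3779 /2844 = -1.33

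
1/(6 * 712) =1/4272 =0.00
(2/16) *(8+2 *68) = 18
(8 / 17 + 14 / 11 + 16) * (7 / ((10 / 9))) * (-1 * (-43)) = 4494231 / 935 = 4806.66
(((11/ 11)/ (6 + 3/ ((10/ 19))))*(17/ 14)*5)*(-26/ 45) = -170/ 567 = -0.30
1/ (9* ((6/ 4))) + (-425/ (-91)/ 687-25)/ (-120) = 317731/ 1125306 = 0.28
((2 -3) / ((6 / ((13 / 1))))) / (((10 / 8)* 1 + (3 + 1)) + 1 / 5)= -130 / 327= -0.40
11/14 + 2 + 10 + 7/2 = 114/7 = 16.29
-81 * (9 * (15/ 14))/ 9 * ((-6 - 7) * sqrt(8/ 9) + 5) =629.76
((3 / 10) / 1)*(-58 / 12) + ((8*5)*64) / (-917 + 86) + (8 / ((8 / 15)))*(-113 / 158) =-20034071 / 1312980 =-15.26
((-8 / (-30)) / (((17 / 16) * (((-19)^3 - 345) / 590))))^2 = 3564544 / 8436606201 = 0.00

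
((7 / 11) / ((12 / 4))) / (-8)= -7 / 264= -0.03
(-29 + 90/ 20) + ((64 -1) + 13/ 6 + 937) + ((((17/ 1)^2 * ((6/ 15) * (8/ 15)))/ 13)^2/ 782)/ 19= 977.67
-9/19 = -0.47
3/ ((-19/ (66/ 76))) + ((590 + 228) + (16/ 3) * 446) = 6923683/ 2166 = 3196.53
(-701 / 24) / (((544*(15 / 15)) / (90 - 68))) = -7711 / 6528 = -1.18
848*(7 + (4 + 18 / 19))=192496 / 19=10131.37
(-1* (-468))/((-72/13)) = -169/2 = -84.50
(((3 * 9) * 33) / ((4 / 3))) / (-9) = -297 / 4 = -74.25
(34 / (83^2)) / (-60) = -17 / 206670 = -0.00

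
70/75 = 14/15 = 0.93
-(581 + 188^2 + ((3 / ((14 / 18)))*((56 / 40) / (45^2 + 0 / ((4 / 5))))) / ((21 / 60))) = -18860629 / 525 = -35925.01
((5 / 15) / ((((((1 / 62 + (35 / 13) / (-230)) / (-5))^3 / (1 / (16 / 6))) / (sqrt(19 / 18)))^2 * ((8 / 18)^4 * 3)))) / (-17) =-137245605712897660683849683296875 / 2646074068074496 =-51867635667798596.67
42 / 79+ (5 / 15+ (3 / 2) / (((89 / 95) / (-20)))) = -31.16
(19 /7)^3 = 6859 /343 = 20.00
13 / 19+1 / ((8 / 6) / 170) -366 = -9037 / 38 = -237.82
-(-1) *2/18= 1/9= 0.11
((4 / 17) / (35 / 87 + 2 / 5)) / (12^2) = 145 / 71196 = 0.00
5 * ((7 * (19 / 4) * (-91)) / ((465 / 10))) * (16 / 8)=-60515 / 93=-650.70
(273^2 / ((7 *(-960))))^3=-44701078149 / 32768000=-1364.17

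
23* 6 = 138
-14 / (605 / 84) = -1176 / 605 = -1.94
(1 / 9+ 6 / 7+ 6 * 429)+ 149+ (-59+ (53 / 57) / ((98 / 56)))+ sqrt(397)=sqrt(397)+ 3190603 / 1197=2685.42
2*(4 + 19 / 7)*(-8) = -752 / 7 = -107.43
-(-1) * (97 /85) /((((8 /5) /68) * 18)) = 97 /36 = 2.69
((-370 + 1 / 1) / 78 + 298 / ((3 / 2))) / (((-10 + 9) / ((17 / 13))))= -257159 / 1014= -253.61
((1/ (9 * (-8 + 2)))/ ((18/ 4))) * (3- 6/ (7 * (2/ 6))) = -1/ 567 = -0.00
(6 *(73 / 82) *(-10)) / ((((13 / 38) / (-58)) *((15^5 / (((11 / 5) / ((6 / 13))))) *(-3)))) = -1769812 / 93403125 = -0.02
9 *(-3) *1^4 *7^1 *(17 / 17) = -189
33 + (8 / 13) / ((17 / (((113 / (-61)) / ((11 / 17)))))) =286955 / 8723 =32.90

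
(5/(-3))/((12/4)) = -5/9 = -0.56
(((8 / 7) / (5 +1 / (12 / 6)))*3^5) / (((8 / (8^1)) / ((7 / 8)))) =486 / 11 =44.18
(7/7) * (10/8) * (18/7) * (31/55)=279/154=1.81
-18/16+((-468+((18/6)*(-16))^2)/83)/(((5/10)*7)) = 24147/4648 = 5.20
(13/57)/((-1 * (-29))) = 13/1653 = 0.01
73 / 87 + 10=943 / 87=10.84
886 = 886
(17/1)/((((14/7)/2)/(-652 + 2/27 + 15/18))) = -597703/54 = -11068.57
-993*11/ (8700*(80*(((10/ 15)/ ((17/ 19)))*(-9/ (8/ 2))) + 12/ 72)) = 185691/ 19811350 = 0.01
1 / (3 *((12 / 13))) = 13 / 36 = 0.36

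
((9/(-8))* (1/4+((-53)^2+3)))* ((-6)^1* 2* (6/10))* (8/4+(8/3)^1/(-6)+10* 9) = 10427823/5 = 2085564.60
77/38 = 2.03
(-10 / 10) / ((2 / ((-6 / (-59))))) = -3 / 59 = -0.05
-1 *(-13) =13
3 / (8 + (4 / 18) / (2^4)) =216 / 577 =0.37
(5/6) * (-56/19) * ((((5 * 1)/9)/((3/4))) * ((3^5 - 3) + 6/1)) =-229600/513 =-447.56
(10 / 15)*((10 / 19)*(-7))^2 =9800 / 1083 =9.05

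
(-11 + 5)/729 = -2/243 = -0.01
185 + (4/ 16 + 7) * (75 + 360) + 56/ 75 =1001849/ 300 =3339.50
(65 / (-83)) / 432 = -65 / 35856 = -0.00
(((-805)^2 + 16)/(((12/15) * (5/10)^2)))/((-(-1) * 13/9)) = 29161845/13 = 2243218.85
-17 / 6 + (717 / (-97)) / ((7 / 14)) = -10253 / 582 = -17.62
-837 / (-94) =837 / 94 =8.90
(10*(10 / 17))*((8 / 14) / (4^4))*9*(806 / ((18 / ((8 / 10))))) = 2015 / 476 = 4.23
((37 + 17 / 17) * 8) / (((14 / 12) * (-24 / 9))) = -684 / 7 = -97.71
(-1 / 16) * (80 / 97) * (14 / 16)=-35 / 776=-0.05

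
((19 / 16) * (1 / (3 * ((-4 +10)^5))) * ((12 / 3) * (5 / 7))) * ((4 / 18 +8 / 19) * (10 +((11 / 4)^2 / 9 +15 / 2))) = 726275 / 423263232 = 0.00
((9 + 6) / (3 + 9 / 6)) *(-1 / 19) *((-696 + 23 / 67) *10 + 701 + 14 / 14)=4190560 / 3819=1097.29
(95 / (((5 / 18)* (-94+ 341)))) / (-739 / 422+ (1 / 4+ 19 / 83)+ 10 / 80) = -840624 / 696527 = -1.21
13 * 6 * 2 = 156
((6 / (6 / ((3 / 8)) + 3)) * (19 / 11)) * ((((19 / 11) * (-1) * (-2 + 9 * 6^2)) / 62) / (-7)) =2622 / 3751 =0.70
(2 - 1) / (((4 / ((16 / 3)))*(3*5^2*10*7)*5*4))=1 / 78750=0.00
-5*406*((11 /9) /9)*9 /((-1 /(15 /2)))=55825 /3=18608.33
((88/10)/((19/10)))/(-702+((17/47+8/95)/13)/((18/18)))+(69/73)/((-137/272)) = -767402070872/407496735599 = -1.88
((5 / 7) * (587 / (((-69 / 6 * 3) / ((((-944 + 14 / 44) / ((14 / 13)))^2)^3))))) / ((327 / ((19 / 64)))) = -21553183728767584039526640603305759485 / 4314685654124035964928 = -4995307991479461.37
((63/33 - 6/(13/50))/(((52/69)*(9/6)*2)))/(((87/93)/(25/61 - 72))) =856825647/1195844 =716.50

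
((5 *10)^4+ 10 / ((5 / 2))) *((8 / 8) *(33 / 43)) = 206250132 / 43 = 4796514.70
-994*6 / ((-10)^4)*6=-4473 / 1250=-3.58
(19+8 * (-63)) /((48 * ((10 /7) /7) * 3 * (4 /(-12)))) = 4753 /96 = 49.51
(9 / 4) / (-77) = -9 / 308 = -0.03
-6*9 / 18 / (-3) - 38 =-37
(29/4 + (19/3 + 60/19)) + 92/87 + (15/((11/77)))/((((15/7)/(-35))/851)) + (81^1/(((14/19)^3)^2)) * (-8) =-2276893024208443/1555790376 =-1463496.02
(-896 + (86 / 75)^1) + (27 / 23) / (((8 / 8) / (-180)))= -1908122 / 1725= -1106.16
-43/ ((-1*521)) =43/ 521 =0.08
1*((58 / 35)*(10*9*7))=1044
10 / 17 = 0.59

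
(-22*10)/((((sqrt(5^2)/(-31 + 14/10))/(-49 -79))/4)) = -3334144/5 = -666828.80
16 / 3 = 5.33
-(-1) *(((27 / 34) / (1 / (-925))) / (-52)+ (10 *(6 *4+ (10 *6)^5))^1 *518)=7121447643822735 / 1768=4027968124334.13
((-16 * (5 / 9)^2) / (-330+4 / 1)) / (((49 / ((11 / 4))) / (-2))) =-1100 / 646947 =-0.00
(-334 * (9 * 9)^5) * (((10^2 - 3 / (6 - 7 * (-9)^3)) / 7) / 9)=-22036425499974474 / 11921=-1848538335707.95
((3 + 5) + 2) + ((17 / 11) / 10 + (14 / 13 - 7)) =6051 / 1430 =4.23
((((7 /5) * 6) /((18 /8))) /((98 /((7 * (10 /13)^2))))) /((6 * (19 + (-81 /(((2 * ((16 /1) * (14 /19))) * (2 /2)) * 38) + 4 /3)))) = 35840 /27587391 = 0.00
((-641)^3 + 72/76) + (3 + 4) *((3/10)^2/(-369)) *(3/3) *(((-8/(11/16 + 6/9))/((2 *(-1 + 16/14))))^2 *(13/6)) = -1666997378743237/6329375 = -263374721.63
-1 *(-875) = 875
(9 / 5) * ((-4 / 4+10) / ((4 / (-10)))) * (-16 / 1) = 648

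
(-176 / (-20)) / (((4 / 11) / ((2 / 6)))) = 8.07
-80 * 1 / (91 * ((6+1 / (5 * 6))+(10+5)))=-2400 / 57421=-0.04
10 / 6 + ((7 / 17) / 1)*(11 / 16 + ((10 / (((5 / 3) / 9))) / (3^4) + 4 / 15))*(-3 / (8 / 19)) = -100811 / 32640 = -3.09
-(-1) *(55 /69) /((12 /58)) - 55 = -21175 /414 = -51.15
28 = 28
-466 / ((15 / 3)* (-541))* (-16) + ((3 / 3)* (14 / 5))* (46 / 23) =7692 / 2705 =2.84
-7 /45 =-0.16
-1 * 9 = -9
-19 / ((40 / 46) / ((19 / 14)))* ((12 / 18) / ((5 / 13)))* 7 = -107939 / 300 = -359.80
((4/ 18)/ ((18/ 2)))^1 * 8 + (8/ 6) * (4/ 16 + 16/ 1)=1771/ 81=21.86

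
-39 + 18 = -21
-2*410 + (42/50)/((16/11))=-327769/400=-819.42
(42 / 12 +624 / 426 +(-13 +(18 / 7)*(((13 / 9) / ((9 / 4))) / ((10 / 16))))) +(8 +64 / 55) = 1854803 / 492030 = 3.77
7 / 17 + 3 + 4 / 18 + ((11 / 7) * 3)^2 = 193861 / 7497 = 25.86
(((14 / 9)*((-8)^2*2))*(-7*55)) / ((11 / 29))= -1818880 / 9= -202097.78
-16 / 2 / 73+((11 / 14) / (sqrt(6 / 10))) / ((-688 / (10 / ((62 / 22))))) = -8 / 73 - 605* sqrt(15) / 447888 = -0.11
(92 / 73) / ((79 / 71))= 6532 / 5767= 1.13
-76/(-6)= 38/3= 12.67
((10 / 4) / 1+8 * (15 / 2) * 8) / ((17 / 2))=965 / 17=56.76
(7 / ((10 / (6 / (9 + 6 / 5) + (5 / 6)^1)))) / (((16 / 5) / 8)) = 2.49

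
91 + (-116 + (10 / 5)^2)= -21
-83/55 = -1.51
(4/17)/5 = 4/85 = 0.05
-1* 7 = -7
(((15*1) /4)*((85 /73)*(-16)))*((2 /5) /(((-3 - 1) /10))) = 5100 /73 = 69.86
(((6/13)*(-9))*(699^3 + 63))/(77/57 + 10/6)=-262808998659/559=-470141321.39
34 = 34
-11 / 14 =-0.79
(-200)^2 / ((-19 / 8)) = -320000 / 19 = -16842.11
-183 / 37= -4.95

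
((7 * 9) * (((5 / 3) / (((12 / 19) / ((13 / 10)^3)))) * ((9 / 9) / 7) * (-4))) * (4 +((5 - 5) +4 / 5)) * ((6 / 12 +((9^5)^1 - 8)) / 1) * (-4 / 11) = 29574832014 / 1375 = 21508968.74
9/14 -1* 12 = -159/14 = -11.36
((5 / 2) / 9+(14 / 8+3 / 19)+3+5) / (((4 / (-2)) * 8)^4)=6967 / 44826624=0.00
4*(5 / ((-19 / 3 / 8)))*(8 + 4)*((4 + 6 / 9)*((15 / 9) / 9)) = -44800 / 171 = -261.99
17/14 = 1.21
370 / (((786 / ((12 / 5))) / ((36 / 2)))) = 2664 / 131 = 20.34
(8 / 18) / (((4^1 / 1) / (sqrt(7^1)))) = sqrt(7) / 9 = 0.29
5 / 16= 0.31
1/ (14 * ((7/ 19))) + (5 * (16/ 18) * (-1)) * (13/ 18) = -23941/ 7938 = -3.02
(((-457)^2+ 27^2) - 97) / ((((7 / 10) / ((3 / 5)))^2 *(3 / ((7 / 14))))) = 1256886 / 49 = 25650.73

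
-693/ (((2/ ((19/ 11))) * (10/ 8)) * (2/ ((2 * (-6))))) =14364/ 5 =2872.80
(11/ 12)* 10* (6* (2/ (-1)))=-110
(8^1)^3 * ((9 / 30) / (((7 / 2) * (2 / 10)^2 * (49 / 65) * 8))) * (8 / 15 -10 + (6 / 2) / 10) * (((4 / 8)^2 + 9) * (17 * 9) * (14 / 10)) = -161904600 / 49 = -3304175.51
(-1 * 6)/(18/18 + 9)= -3/5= -0.60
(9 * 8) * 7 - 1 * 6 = 498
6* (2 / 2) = 6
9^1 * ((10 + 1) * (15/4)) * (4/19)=1485/19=78.16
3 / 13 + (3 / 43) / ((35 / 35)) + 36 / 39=684 / 559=1.22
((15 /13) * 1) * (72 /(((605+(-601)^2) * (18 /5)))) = 50 /783913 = 0.00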